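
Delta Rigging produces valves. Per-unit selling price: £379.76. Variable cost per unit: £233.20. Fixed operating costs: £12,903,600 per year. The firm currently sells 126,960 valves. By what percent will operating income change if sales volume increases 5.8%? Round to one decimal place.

Total contribution margin = 126,960 × £146.56 = £18,607,257.60.
Subtracting fixed costs: EBIT = £18,607,257.60 − £12,903,600 = £5,703,657.60.
So DOL = total CM / EBIT = £18,607,257.60 / £5,703,657.60 = 3.2623.
So EBIT moves 3.2623 × (+5.8%) = +18.9%.

+18.9%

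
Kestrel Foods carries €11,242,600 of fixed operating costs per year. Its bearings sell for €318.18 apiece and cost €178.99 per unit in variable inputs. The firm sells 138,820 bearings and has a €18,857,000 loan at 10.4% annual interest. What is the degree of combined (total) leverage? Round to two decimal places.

3.16

Contribution at this volume is 138,820 × €139.19 = €19,322,355.80.
EBIT = €19,322,355.80 − €11,242,600 = €8,079,755.80. Interest = €1,961,128.00, so EBIT − I = €6,118,627.80.
Degree of total leverage = total CM / (EBIT − interest) = €19,322,355.80 / €6,118,627.80 = 3.1580.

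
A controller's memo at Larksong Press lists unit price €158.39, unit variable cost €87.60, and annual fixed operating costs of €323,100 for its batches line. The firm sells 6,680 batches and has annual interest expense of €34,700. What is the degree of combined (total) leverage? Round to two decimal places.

4.11

Contribution at this volume is 6,680 × €70.79 = €472,877.20.
Subtracting fixed costs: EBIT = €472,877.20 − €323,100 = €149,777.20. Interest = €34,700.00.
DOL = €472,877.20 ÷ €149,777.20 = 3.1572; DFL = €149,777.20 ÷ €115,077.20 = 1.3015.
Combined leverage = 3.1572 × 1.3015 = 4.1091.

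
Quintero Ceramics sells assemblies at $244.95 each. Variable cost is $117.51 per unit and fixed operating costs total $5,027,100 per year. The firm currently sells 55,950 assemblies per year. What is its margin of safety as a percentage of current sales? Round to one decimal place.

Unit CM = price − variable cost = $244.95 − $117.51 = $127.44. Break-even units = $5,027,100 ÷ $127.44 = 39,446.80; break-even revenue = 39,446.80 × $244.95 = $9,662,493.29.
Actual sales revenue = 55,950 × $244.95 = $13,704,952.50.
Margin of safety = ($13,704,952.50 − $9,662,493.29) ÷ $13,704,952.50 = 29.5%.

29.5%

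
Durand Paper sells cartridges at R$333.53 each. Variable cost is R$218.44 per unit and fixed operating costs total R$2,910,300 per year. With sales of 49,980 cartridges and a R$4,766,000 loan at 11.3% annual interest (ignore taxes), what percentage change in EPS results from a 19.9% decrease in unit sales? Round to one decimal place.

-49.7%

Contribution at this volume is 49,980 × R$115.09 = R$5,752,198.20.
EBIT = R$5,752,198.20 − R$2,910,300 = R$2,841,898.20.
Interest = R$538,558.00, so EBIT − I = R$2,303,340.20.
Degree of combined leverage = contribution ÷ (EBIT − I) = R$5,752,198.20 ÷ R$2,303,340.20 = 2.4973.
EPS therefore changes by 2.4973 × (-19.9%) = -49.7%.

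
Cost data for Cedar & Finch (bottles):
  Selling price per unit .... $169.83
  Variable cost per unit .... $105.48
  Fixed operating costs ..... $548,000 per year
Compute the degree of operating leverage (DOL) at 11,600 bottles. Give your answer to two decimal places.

3.76

At 11,600 units, contribution = 11,600 × $64.35 = $746,460.00.
Subtracting fixed costs: EBIT = $746,460.00 − $548,000 = $198,460.00.
Degree of operating leverage = $746,460.00 / $198,460.00 = 3.7613.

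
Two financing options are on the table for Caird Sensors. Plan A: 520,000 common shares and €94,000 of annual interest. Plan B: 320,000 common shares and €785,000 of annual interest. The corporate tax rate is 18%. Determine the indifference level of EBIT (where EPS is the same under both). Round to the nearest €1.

At indifference, (EBIT − 94,000)(1 − t)/520,000 = (EBIT − 785,000)(1 − t)/320,000.
Cancelling (1 − t) and cross-multiplying: 320,000·(EBIT − 94,000) = 520,000·(EBIT − 785,000).
Solving, EBIT = (785,000·520,000 − 94,000·320,000) / (520,000 − 320,000) = 378,120,000,000 / 200,000 = 1,890,600.00.

€1,890,600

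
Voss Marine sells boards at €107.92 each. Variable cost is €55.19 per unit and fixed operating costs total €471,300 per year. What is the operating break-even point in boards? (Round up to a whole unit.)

8,938 boards

Contribution margin per unit = €107.92 − €55.19 = €52.73.
Break-even Q = €471,300 / €52.73 = 8,937.99 → 8,938 boards.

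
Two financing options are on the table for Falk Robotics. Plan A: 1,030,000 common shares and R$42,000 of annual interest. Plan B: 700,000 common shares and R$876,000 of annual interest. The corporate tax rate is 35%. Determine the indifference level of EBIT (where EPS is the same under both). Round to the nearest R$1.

R$2,645,091

At indifference, (EBIT − 42,000)(1 − t)/1,030,000 = (EBIT − 876,000)(1 − t)/700,000.
The (1 − t) factor cancels: (EBIT − 42,000) × 700,000 = (EBIT − 876,000) × 1,030,000.
EBIT × (1,030,000 − 700,000) = 876,000 × 1,030,000 − 42,000 × 700,000 = 872,880,000,000, so EBIT = 872,880,000,000 ÷ 330,000 = 2,645,090.91.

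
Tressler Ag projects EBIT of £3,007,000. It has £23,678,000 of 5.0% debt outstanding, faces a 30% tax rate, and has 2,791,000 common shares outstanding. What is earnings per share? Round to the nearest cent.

£0.46

Interest = £1,183,900.00, so EBT = £3,007,000 − £1,183,900.00 = £1,823,100.00.
Net income = £1,823,100.00 × (1 − 0.30) = £1,276,170.00.
Per share: £1,276,170.00 / 2,791,000 shares = £0.46.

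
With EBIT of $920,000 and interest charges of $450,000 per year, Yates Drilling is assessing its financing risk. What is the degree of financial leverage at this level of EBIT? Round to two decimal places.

Annual interest charges come to $450,000.00.
DFL = EBIT ÷ (EBIT − I) = $920,000 ÷ ($920,000 − $450,000.00) = $920,000 ÷ $470,000.00 = 1.9574.

1.96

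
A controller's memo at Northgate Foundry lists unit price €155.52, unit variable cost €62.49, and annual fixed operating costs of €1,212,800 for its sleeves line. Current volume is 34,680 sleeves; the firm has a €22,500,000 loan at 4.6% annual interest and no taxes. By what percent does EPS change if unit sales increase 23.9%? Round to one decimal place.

+78.8%

At 34,680 units, contribution = 34,680 × €93.03 = €3,226,280.40.
EBIT = €3,226,280.40 − €1,212,800 = €2,013,480.40.
Interest = €1,035,000.00, so EBIT − I = €978,480.40.
DCL = total CM / (EBIT − I) = €3,226,280.40 / €978,480.40 = 3.2972.
%ΔEPS = DCL × %ΔSales = 3.2972 × +23.9% = +78.8%.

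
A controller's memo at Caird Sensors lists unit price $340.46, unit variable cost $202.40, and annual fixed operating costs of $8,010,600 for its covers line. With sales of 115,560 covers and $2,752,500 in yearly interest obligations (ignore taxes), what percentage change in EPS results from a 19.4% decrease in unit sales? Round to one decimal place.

Contribution at this volume is 115,560 × $138.06 = $15,954,213.60.
EBIT = $15,954,213.60 − $8,010,600 = $7,943,613.60.
After interest of $2,752,500.00, pre-tax earnings = $5,191,113.60.
Degree of combined leverage = contribution ÷ (EBIT − I) = $15,954,213.60 ÷ $5,191,113.60 = 3.0734.
%ΔEPS = DCL × %ΔSales = 3.0734 × -19.4% = -59.6%.

-59.6%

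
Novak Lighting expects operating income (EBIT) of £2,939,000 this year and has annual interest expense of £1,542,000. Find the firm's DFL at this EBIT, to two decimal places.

Interest = £1,542,000.00.
DFL = EBIT ÷ (EBIT − I) = £2,939,000 ÷ (£2,939,000 − £1,542,000.00) = £2,939,000 ÷ £1,397,000.00 = 2.1038.

2.10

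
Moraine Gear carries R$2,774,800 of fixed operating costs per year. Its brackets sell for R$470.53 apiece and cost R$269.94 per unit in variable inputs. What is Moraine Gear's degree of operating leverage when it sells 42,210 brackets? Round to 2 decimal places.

1.49

At 42,210 units, contribution = 42,210 × R$200.59 = R$8,466,903.90.
Operating income = contribution − fixed costs = R$8,466,903.90 − R$2,774,800 = R$5,692,103.90.
DOL = contribution ÷ EBIT = R$8,466,903.90 ÷ R$5,692,103.90 = 1.4875.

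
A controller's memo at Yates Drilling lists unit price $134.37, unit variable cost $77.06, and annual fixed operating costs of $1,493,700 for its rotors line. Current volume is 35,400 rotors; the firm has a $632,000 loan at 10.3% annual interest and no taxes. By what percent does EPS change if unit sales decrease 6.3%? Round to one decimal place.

-27.2%

At 35,400 units, contribution = 35,400 × $57.31 = $2,028,774.00.
Operating income = contribution − fixed costs = $2,028,774.00 − $1,493,700 = $535,074.00.
Interest = $65,096.00, so EBIT − I = $469,978.00.
Degree of combined leverage = contribution ÷ (EBIT − I) = $2,028,774.00 ÷ $469,978.00 = 4.3167.
%ΔEPS = DCL × %ΔSales = 4.3167 × -6.3% = -27.2%.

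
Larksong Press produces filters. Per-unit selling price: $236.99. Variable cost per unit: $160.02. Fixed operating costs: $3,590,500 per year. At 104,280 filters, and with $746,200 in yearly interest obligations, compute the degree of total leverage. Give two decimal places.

At 104,280 units, contribution = 104,280 × $76.97 = $8,026,431.60.
Subtracting fixed costs: EBIT = $8,026,431.60 − $3,590,500 = $4,435,931.60. Interest = $746,200.00.
DOL = $8,026,431.60 ÷ $4,435,931.60 = 1.8094; DFL = $4,435,931.60 ÷ $3,689,731.60 = 1.2022.
Combined leverage = 1.8094 × 1.2022 = 2.1753.

2.18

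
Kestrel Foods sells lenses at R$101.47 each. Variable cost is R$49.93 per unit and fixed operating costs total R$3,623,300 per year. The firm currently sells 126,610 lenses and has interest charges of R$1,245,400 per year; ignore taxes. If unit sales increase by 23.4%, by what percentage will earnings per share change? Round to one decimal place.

Total contribution margin = 126,610 × R$51.54 = R$6,525,479.40.
Subtracting fixed costs: EBIT = R$6,525,479.40 − R$3,623,300 = R$2,902,179.40.
After interest of R$1,245,400.00, pre-tax earnings = R$1,656,779.40.
DCL = total CM / (EBIT − I) = R$6,525,479.40 / R$1,656,779.40 = 3.9387.
EPS therefore changes by 3.9387 × (+23.4%) = +92.2%.

+92.2%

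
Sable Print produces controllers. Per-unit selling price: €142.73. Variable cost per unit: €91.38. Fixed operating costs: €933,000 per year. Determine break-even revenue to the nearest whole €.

€2,593,322

Contribution margin per unit = €142.73 − €91.38 = €51.35, a CM ratio of €51.35 ÷ €142.73 = 0.3598.
Break-even revenue = fixed costs × price ÷ CM = €933,000 × €142.73 ÷ €51.35 = €2,593,322.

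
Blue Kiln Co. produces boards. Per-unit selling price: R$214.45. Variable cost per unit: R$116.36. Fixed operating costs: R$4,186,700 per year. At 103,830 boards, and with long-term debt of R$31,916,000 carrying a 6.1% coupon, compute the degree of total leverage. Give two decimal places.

2.51

At 103,830 units, contribution = 103,830 × R$98.09 = R$10,184,684.70.
Operating income = contribution − fixed costs = R$10,184,684.70 − R$4,186,700 = R$5,997,984.70. Interest = R$1,946,876.00.
DOL = R$10,184,684.70 ÷ R$5,997,984.70 = 1.6980; DFL = R$5,997,984.70 ÷ R$4,051,108.70 = 1.4806.
DCL = DOL × DFL = 1.6980 × 1.4806 = 2.5141.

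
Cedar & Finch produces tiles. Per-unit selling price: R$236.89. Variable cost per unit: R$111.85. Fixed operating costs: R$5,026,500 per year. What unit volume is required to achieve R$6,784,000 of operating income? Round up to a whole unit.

94,454 tiles

Unit CM = price − variable cost = R$236.89 − R$111.85 = R$125.04.
Required volume = (fixed costs + target profit) ÷ CM = (R$5,026,500 + R$6,784,000) ÷ R$125.04 = 94,453.77, so 94,454 tiles.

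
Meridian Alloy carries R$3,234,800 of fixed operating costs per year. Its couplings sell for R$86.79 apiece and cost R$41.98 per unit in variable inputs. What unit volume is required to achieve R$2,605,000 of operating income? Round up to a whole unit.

Each unit contributes R$86.79 − R$41.98 = R$44.81.
Units = (FC + target) / CM = (R$3,234,800 + R$2,605,000) / R$44.81 = 130,323.59, so 130,324 couplings.

130,324 couplings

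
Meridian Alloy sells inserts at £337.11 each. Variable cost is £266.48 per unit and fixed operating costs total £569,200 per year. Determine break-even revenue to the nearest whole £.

£2,716,735

Contribution margin per unit = £337.11 − £266.48 = £70.63, a CM ratio of £70.63 ÷ £337.11 = 0.2095.
Break-even revenue = fixed costs × price ÷ CM = £569,200 × £337.11 ÷ £70.63 = £2,716,735.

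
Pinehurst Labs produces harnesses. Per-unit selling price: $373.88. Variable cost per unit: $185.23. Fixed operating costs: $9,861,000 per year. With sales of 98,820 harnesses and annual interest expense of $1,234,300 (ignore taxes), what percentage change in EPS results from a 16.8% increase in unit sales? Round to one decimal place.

Total contribution margin = 98,820 × $188.65 = $18,642,393.00.
Subtracting fixed costs: EBIT = $18,642,393.00 − $9,861,000 = $8,781,393.00.
After interest of $1,234,300.00, pre-tax earnings = $7,547,093.00.
DCL = total CM / (EBIT − I) = $18,642,393.00 / $7,547,093.00 = 2.4701.
EPS therefore changes by 2.4701 × (+16.8%) = +41.5%.

+41.5%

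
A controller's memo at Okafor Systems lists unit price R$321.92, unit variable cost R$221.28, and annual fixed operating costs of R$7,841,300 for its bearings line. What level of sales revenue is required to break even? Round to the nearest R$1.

R$25,082,187

CM per unit = R$321.92 − R$221.28 = R$100.64; CM ratio = R$100.64 / R$321.92 = 0.3126.
Break-even sales = FC ÷ CM ratio = R$7,841,300 × R$321.92 / R$100.64 = R$25,082,187.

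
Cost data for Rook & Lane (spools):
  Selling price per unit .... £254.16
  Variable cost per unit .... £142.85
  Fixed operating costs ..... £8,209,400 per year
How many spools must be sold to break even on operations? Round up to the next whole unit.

73,753 spools

Unit CM = price − variable cost = £254.16 − £142.85 = £111.31.
Units to break even: £8,209,400 ÷ £111.31 = 73,752.58, rounded up to 73,753.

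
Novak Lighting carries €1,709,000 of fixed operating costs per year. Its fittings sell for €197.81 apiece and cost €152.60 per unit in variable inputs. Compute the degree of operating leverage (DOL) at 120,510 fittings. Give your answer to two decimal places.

Contribution at this volume is 120,510 × €45.21 = €5,448,257.10.
EBIT = €5,448,257.10 − €1,709,000 = €3,739,257.10.
DOL = contribution ÷ EBIT = €5,448,257.10 ÷ €3,739,257.10 = 1.4570.

1.46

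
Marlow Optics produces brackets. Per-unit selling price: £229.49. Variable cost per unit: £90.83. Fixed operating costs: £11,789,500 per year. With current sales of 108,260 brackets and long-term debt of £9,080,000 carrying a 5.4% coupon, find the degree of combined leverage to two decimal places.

Total contribution margin = 108,260 × £138.66 = £15,011,331.60.
Operating income = contribution − fixed costs = £15,011,331.60 − £11,789,500 = £3,221,831.60. Interest = £490,320.00, so EBIT − I = £2,731,511.60.
DCL = contribution ÷ (EBIT − I) = £15,011,331.60 ÷ £2,731,511.60 = 5.4956.

5.50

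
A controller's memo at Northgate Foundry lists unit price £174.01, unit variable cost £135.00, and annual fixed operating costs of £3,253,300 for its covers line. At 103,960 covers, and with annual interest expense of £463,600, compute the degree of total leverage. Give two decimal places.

11.98

Contribution at this volume is 103,960 × £39.01 = £4,055,479.60.
Subtracting fixed costs: EBIT = £4,055,479.60 − £3,253,300 = £802,179.60. Interest = £463,600.00, so EBIT − I = £338,579.60.
DCL = contribution ÷ (EBIT − I) = £4,055,479.60 ÷ £338,579.60 = 11.9779.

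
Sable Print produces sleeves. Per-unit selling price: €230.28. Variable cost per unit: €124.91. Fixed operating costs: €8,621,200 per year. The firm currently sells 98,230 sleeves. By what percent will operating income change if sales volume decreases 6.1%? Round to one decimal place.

-36.5%

Contribution at this volume is 98,230 × €105.37 = €10,350,495.10.
Operating income = contribution − fixed costs = €10,350,495.10 − €8,621,200 = €1,729,295.10.
Degree of operating leverage = €10,350,495.10 / €1,729,295.10 = 5.9854.
Operating income changes by 5.9854 × -6.1% = -36.5%.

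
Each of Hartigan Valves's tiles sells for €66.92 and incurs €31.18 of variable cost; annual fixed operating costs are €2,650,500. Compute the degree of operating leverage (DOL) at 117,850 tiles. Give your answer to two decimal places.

At 117,850 units, contribution = 117,850 × €35.74 = €4,211,959.00.
Subtracting fixed costs: EBIT = €4,211,959.00 − €2,650,500 = €1,561,459.00.
Degree of operating leverage = €4,211,959.00 / €1,561,459.00 = 2.6975.

2.70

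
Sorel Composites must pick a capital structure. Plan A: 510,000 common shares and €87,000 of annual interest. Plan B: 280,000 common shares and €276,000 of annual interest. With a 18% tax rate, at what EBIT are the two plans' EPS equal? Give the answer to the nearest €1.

€506,087

Set EPS_A = EPS_B: (EBIT − €87,000)(1 − 0.18) ÷ 510,000 = (EBIT − €276,000)(1 − 0.18) ÷ 280,000.
Cancelling (1 − t) and cross-multiplying: 280,000·(EBIT − 87,000) = 510,000·(EBIT − 276,000).
EBIT × (510,000 − 280,000) = 276,000 × 510,000 − 87,000 × 280,000 = 116,400,000,000, so EBIT = 116,400,000,000 ÷ 230,000 = 506,086.96.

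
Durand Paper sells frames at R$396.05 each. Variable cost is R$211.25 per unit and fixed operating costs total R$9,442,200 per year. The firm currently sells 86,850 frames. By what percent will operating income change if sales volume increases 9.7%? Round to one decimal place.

Contribution at this volume is 86,850 × R$184.80 = R$16,049,880.00.
EBIT = R$16,049,880.00 − R$9,442,200 = R$6,607,680.00.
Degree of operating leverage = R$16,049,880.00 / R$6,607,680.00 = 2.4290.
%ΔEBIT = DOL × %ΔSales = 2.4290 × +9.7% = +23.6%.

+23.6%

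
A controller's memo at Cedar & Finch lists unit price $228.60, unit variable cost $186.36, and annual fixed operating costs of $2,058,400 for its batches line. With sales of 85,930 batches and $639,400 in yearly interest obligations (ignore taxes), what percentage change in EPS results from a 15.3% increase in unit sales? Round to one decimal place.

Contribution at this volume is 85,930 × $42.24 = $3,629,683.20.
Operating income = contribution − fixed costs = $3,629,683.20 − $2,058,400 = $1,571,283.20.
After interest of $639,400.00, pre-tax earnings = $931,883.20.
Degree of combined leverage = contribution ÷ (EBIT − I) = $3,629,683.20 ÷ $931,883.20 = 3.8950.
EPS therefore changes by 3.8950 × (+15.3%) = +59.6%.

+59.6%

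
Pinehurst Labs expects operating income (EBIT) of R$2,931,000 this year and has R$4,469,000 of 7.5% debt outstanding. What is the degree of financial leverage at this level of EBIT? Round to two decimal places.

Interest = R$335,175.00.
DFL = EBIT ÷ (EBIT − I) = R$2,931,000 ÷ (R$2,931,000 − R$335,175.00) = R$2,931,000 ÷ R$2,595,825.00 = 1.1291.

1.13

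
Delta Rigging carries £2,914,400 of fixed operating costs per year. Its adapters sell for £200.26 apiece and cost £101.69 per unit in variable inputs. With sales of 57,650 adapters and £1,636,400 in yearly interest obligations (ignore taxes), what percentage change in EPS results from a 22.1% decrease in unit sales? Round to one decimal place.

-111.0%

Contribution at this volume is 57,650 × £98.57 = £5,682,560.50.
Subtracting fixed costs: EBIT = £5,682,560.50 − £2,914,400 = £2,768,160.50.
Interest = £1,636,400.00, so EBIT − I = £1,131,760.50.
Degree of combined leverage = contribution ÷ (EBIT − I) = £5,682,560.50 ÷ £1,131,760.50 = 5.0210.
EPS therefore changes by 5.0210 × (-22.1%) = -111.0%.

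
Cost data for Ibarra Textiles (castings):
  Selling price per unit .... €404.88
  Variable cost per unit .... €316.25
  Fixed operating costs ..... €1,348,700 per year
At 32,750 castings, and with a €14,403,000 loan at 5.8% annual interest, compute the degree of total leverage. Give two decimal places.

4.04

Total contribution margin = 32,750 × €88.63 = €2,902,632.50.
EBIT = €2,902,632.50 − €1,348,700 = €1,553,932.50. Interest = €835,374.00, so EBIT − I = €718,558.50.
DCL = contribution ÷ (EBIT − I) = €2,902,632.50 ÷ €718,558.50 = 4.0395.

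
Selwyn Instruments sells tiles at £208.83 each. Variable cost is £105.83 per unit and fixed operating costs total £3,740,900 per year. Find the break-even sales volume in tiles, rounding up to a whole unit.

Contribution margin per unit = £208.83 − £105.83 = £103.00.
Break-even volume = fixed costs ÷ CM per unit = £3,740,900 ÷ £103.00 = 36,319.42, so 36,320 tiles.

36,320 tiles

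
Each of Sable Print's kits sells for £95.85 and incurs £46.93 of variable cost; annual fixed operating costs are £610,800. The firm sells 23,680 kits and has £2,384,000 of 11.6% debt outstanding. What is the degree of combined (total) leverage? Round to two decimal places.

4.27

Total contribution margin = 23,680 × £48.92 = £1,158,425.60.
Operating income = contribution − fixed costs = £1,158,425.60 − £610,800 = £547,625.60. Interest = £276,544.00, so EBIT − I = £271,081.60.
DCL = contribution ÷ (EBIT − I) = £1,158,425.60 ÷ £271,081.60 = 4.2733.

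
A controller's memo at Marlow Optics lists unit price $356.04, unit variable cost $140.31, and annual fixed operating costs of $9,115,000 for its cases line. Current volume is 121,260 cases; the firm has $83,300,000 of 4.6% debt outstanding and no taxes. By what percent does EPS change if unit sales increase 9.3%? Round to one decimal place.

Contribution at this volume is 121,260 × $215.73 = $26,159,419.80.
Subtracting fixed costs: EBIT = $26,159,419.80 − $9,115,000 = $17,044,419.80.
Interest = $3,831,800.00, so EBIT − I = $13,212,619.80.
Degree of combined leverage = contribution ÷ (EBIT − I) = $26,159,419.80 ÷ $13,212,619.80 = 1.9799.
%ΔEPS = DCL × %ΔSales = 1.9799 × +9.3% = +18.4%.

+18.4%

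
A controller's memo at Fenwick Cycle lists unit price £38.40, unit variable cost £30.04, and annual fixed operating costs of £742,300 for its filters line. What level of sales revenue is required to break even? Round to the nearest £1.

CM per unit = £38.40 − £30.04 = £8.36; CM ratio = £8.36 / £38.40 = 0.2177.
Break-even revenue = fixed costs × price ÷ CM = £742,300 × £38.40 ÷ £8.36 = £3,409,608.

£3,409,608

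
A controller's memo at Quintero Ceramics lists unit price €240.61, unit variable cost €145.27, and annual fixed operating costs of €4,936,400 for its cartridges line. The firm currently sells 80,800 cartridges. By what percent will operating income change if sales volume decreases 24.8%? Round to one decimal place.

-69.0%

At 80,800 units, contribution = 80,800 × €95.34 = €7,703,472.00.
EBIT = €7,703,472.00 − €4,936,400 = €2,767,072.00.
DOL = contribution ÷ EBIT = €7,703,472.00 ÷ €2,767,072.00 = 2.7840.
So EBIT moves 2.7840 × (-24.8%) = -69.0%.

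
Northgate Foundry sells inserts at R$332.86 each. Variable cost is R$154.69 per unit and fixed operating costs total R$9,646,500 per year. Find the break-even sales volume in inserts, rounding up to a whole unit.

54,143 inserts

Each unit contributes R$332.86 − R$154.69 = R$178.17.
Break-even Q = R$9,646,500 / R$178.17 = 54,142.11 → 54,143 inserts.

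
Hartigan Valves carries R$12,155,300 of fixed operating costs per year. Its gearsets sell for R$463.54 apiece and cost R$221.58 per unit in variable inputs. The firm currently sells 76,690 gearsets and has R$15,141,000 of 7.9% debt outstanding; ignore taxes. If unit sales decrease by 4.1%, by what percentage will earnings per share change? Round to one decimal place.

Contribution at this volume is 76,690 × R$241.96 = R$18,555,912.40.
EBIT = R$18,555,912.40 − R$12,155,300 = R$6,400,612.40.
Interest = R$1,196,139.00, so EBIT − I = R$5,204,473.40.
Degree of combined leverage = contribution ÷ (EBIT − I) = R$18,555,912.40 ÷ R$5,204,473.40 = 3.5654.
EPS therefore changes by 3.5654 × (-4.1%) = -14.6%.

-14.6%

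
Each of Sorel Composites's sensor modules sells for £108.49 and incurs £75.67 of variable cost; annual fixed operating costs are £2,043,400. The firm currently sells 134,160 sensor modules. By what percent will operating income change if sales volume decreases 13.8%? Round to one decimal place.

-25.8%

Contribution at this volume is 134,160 × £32.82 = £4,403,131.20.
EBIT = £4,403,131.20 − £2,043,400 = £2,359,731.20.
So DOL = total CM / EBIT = £4,403,131.20 / £2,359,731.20 = 1.8659.
So EBIT moves 1.8659 × (-13.8%) = -25.8%.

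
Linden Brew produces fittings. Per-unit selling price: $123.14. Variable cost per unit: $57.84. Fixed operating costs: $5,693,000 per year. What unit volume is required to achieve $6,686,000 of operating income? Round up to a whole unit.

189,572 fittings

Contribution margin per unit = $123.14 − $57.84 = $65.30.
Units = (FC + target) / CM = ($5,693,000 + $6,686,000) / $65.30 = 189,571.21, so 189,572 fittings.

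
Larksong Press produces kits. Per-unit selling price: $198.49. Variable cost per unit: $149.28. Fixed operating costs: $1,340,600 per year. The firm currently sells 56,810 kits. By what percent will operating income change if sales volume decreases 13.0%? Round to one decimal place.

At 56,810 units, contribution = 56,810 × $49.21 = $2,795,620.10.
Operating income = contribution − fixed costs = $2,795,620.10 − $1,340,600 = $1,455,020.10.
DOL = contribution ÷ EBIT = $2,795,620.10 ÷ $1,455,020.10 = 1.9214.
Operating income changes by 1.9214 × -13.0% = -25.0%.

-25.0%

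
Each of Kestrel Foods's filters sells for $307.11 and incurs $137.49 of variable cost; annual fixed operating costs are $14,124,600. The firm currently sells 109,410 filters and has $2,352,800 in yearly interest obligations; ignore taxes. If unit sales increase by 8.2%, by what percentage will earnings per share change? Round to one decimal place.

Total contribution margin = 109,410 × $169.62 = $18,558,124.20.
EBIT = $18,558,124.20 − $14,124,600 = $4,433,524.20.
After interest of $2,352,800.00, pre-tax earnings = $2,080,724.20.
DCL = total CM / (EBIT − I) = $18,558,124.20 / $2,080,724.20 = 8.9191.
%ΔEPS = DCL × %ΔSales = 8.9191 × +8.2% = +73.1%.

+73.1%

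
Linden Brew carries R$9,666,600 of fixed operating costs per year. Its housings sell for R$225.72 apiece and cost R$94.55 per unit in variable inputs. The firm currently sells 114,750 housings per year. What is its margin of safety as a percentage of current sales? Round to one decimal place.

Unit CM = price − variable cost = R$225.72 − R$94.55 = R$131.17. Break-even units = R$9,666,600 ÷ R$131.17 = 73,695.20; break-even revenue = 73,695.20 × R$225.72 = R$16,634,481.60.
Actual sales revenue = 114,750 × R$225.72 = R$25,901,370.00.
Margin of safety = (R$25,901,370.00 − R$16,634,481.60) ÷ R$25,901,370.00 = 35.8%.

35.8%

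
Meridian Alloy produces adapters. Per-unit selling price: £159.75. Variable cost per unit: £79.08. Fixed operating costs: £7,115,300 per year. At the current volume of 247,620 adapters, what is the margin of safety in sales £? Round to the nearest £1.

£25,466,937

Each unit contributes £159.75 − £79.08 = £80.67. Break-even units = £7,115,300 ÷ £80.67 = 88,202.55; break-even revenue = 88,202.55 × £159.75 = £14,090,357.94.
Current sales = 247,620 × £159.75 = £39,557,295.00.
Margin of safety = £39,557,295.00 − £14,090,357.94 = £25,466,937.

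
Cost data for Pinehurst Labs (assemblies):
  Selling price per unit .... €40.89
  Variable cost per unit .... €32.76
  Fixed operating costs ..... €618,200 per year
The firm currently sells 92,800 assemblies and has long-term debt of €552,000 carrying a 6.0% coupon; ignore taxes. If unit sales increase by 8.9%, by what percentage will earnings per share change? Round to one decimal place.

Total contribution margin = 92,800 × €8.13 = €754,464.00.
Subtracting fixed costs: EBIT = €754,464.00 − €618,200 = €136,264.00.
Interest = €33,120.00, so EBIT − I = €103,144.00.
Degree of combined leverage = contribution ÷ (EBIT − I) = €754,464.00 ÷ €103,144.00 = 7.3147.
%ΔEPS = DCL × %ΔSales = 7.3147 × +8.9% = +65.1%.

+65.1%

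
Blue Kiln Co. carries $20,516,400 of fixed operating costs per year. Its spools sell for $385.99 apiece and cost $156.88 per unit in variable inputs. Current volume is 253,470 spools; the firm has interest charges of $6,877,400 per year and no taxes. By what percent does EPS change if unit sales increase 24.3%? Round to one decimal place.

At 253,470 units, contribution = 253,470 × $229.11 = $58,072,511.70.
EBIT = $58,072,511.70 − $20,516,400 = $37,556,111.70.
After interest of $6,877,400.00, pre-tax earnings = $30,678,711.70.
Degree of combined leverage = contribution ÷ (EBIT − I) = $58,072,511.70 ÷ $30,678,711.70 = 1.8929.
%ΔEPS = DCL × %ΔSales = 1.8929 × +24.3% = +46.0%.

+46.0%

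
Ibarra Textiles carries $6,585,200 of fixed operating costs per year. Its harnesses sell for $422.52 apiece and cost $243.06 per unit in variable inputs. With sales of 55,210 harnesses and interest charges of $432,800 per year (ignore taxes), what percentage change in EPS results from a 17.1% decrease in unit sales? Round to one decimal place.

Contribution at this volume is 55,210 × $179.46 = $9,907,986.60.
Subtracting fixed costs: EBIT = $9,907,986.60 − $6,585,200 = $3,322,786.60.
Interest = $432,800.00, so EBIT − I = $2,889,986.60.
DCL = total CM / (EBIT − I) = $9,907,986.60 / $2,889,986.60 = 3.4284.
%ΔEPS = DCL × %ΔSales = 3.4284 × -17.1% = -58.6%.

-58.6%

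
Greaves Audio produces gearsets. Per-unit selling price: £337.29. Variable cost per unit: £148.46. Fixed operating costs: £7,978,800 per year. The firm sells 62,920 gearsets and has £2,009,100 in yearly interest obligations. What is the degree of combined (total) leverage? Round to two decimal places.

6.28

At 62,920 units, contribution = 62,920 × £188.83 = £11,881,183.60.
Operating income = contribution − fixed costs = £11,881,183.60 − £7,978,800 = £3,902,383.60. Interest = £2,009,100.00, so EBIT − I = £1,893,283.60.
Degree of total leverage = total CM / (EBIT − interest) = £11,881,183.60 / £1,893,283.60 = 6.2754.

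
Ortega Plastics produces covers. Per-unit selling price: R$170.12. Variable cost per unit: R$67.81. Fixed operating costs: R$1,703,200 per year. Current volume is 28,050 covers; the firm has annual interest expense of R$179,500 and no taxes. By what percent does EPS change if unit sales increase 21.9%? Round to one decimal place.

+63.7%

At 28,050 units, contribution = 28,050 × R$102.31 = R$2,869,795.50.
Operating income = contribution − fixed costs = R$2,869,795.50 − R$1,703,200 = R$1,166,595.50.
After interest of R$179,500.00, pre-tax earnings = R$987,095.50.
DCL = total CM / (EBIT − I) = R$2,869,795.50 / R$987,095.50 = 2.9073.
EPS therefore changes by 2.9073 × (+21.9%) = +63.7%.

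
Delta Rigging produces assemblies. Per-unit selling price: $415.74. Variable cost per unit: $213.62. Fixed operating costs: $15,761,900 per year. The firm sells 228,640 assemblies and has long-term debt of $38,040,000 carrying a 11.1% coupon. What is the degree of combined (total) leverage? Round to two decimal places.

1.76

Total contribution margin = 228,640 × $202.12 = $46,212,716.80.
Subtracting fixed costs: EBIT = $46,212,716.80 − $15,761,900 = $30,450,816.80. Interest = $4,222,440.00, so EBIT − I = $26,228,376.80.
DCL = contribution ÷ (EBIT − I) = $46,212,716.80 ÷ $26,228,376.80 = 1.7619.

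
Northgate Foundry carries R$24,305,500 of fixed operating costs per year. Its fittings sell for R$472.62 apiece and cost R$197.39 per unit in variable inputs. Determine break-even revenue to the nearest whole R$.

R$41,736,967

CM per unit = R$472.62 − R$197.39 = R$275.23; CM ratio = R$275.23 / R$472.62 = 0.5823.
Break-even sales = FC ÷ CM ratio = R$24,305,500 × R$472.62 / R$275.23 = R$41,736,967.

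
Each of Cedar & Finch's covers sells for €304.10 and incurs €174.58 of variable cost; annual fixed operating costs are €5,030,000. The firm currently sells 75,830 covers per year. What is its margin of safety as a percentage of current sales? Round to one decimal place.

48.8%

Unit CM = price − variable cost = €304.10 − €174.58 = €129.52. Break-even units = €5,030,000 ÷ €129.52 = 38,835.70; break-even revenue = 38,835.70 × €304.10 = €11,809,936.69.
Current sales = 75,830 × €304.10 = €23,059,903.00.
Margin of safety = (€23,059,903.00 − €11,809,936.69) ÷ €23,059,903.00 = 48.8%.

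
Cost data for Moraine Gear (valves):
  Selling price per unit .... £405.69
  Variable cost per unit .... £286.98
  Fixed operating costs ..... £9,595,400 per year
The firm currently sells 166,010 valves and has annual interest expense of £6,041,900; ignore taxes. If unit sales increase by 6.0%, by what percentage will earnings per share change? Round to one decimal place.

Total contribution margin = 166,010 × £118.71 = £19,707,047.10.
Subtracting fixed costs: EBIT = £19,707,047.10 − £9,595,400 = £10,111,647.10.
After interest of £6,041,900.00, pre-tax earnings = £4,069,747.10.
Degree of combined leverage = contribution ÷ (EBIT − I) = £19,707,047.10 ÷ £4,069,747.10 = 4.8423.
EPS therefore changes by 4.8423 × (+6.0%) = +29.1%.

+29.1%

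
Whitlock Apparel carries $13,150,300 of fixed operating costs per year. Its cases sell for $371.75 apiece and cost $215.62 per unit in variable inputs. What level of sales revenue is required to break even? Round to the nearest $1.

CM per unit = $371.75 − $215.62 = $156.13; CM ratio = $156.13 / $371.75 = 0.4200.
Break-even sales = FC ÷ CM ratio = $13,150,300 × $371.75 / $156.13 = $31,311,241.

$31,311,241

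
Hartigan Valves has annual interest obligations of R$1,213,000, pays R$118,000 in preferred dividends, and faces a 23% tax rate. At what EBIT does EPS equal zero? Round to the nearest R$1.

R$1,366,247

Preferred dividends are paid after tax, so their pre-tax equivalent is R$118,000 ÷ (1 − 0.23) = R$153,246.75.
EPS = 0 when EBIT covers interest plus the pre-tax preferred burden: R$1,213,000 + R$153,246.75 = R$1,366,246.75.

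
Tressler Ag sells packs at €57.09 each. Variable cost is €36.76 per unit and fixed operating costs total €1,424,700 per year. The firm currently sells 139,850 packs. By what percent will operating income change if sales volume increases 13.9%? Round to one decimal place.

Total contribution margin = 139,850 × €20.33 = €2,843,150.50.
Operating income = contribution − fixed costs = €2,843,150.50 − €1,424,700 = €1,418,450.50.
Degree of operating leverage = €2,843,150.50 / €1,418,450.50 = 2.0044.
Operating income changes by 2.0044 × +13.9% = +27.9%.

+27.9%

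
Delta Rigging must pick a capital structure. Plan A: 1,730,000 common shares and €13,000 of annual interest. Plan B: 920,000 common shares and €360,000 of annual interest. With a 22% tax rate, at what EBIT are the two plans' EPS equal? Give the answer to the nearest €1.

€754,123

Set EPS_A = EPS_B: (EBIT − €13,000)(1 − 0.22) ÷ 1,730,000 = (EBIT − €360,000)(1 − 0.22) ÷ 920,000.
Cancelling (1 − t) and cross-multiplying: 920,000·(EBIT − 13,000) = 1,730,000·(EBIT − 360,000).
EBIT × (1,730,000 − 920,000) = 360,000 × 1,730,000 − 13,000 × 920,000 = 610,840,000,000, so EBIT = 610,840,000,000 ÷ 810,000 = 754,123.46.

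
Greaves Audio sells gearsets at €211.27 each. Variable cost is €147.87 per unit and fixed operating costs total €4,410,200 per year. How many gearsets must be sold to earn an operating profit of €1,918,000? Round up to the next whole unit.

Each unit contributes €211.27 − €147.87 = €63.40.
Required volume = (fixed costs + target profit) ÷ CM = (€4,410,200 + €1,918,000) ÷ €63.40 = 99,813.88, so 99,814 gearsets.

99,814 gearsets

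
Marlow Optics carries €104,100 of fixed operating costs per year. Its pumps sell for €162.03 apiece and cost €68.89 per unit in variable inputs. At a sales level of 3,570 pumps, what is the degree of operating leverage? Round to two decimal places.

At 3,570 units, contribution = 3,570 × €93.14 = €332,509.80.
Subtracting fixed costs: EBIT = €332,509.80 − €104,100 = €228,409.80.
DOL = contribution ÷ EBIT = €332,509.80 ÷ €228,409.80 = 1.4558.

1.46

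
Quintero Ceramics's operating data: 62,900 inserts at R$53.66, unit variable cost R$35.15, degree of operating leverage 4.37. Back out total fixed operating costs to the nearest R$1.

Total contribution margin = 62,900 × R$18.51 = R$1,164,279.00.
DOL = contribution / EBIT, so EBIT = R$1,164,279.00 / 4.37 = R$266,425.40.
Fixed costs = CM − EBIT = R$1,164,279.00 − R$266,425.40 = R$897,854.

R$897,854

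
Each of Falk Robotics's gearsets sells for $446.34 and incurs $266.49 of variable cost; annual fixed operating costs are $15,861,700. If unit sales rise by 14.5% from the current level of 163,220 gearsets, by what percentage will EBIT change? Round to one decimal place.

+31.5%

At 163,220 units, contribution = 163,220 × $179.85 = $29,355,117.00.
Subtracting fixed costs: EBIT = $29,355,117.00 − $15,861,700 = $13,493,417.00.
Degree of operating leverage = $29,355,117.00 / $13,493,417.00 = 2.1755.
So EBIT moves 2.1755 × (+14.5%) = +31.5%.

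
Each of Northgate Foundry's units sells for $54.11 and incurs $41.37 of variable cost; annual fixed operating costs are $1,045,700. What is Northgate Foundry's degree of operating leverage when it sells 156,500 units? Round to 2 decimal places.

Total contribution margin = 156,500 × $12.74 = $1,993,810.00.
EBIT = $1,993,810.00 − $1,045,700 = $948,110.00.
Degree of operating leverage = $1,993,810.00 / $948,110.00 = 2.1029.

2.10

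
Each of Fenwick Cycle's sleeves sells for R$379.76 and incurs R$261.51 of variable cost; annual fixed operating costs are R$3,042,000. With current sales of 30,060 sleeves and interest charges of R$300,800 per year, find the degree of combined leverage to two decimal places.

16.78

At 30,060 units, contribution = 30,060 × R$118.25 = R$3,554,595.00.
Operating income = contribution − fixed costs = R$3,554,595.00 − R$3,042,000 = R$512,595.00. Interest = R$300,800.00, so EBIT − I = R$211,795.00.
DCL = contribution ÷ (EBIT − I) = R$3,554,595.00 ÷ R$211,795.00 = 16.7832.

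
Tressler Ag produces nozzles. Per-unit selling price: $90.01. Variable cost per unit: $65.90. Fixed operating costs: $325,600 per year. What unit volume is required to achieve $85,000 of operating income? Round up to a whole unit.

Each unit contributes $90.01 − $65.90 = $24.11.
Need Q such that Q × $24.11 − $325,600 = $85,000, i.e. Q = $410,600 / $24.11 = 17,030.28 → 17,031.

17,031 nozzles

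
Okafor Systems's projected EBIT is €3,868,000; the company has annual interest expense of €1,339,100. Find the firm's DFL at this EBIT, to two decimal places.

1.53

Interest = €1,339,100.00.
DFL = EBIT ÷ (EBIT − I) = €3,868,000 ÷ (€3,868,000 − €1,339,100.00) = €3,868,000 ÷ €2,528,900.00 = 1.5295.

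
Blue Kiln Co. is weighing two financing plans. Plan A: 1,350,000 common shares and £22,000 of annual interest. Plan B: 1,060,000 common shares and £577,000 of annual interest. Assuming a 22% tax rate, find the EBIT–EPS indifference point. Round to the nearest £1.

£2,605,621

At indifference, (EBIT − 22,000)(1 − t)/1,350,000 = (EBIT − 577,000)(1 − t)/1,060,000.
Cancelling (1 − t) and cross-multiplying: 1,060,000·(EBIT − 22,000) = 1,350,000·(EBIT − 577,000).
Solving, EBIT = (577,000·1,350,000 − 22,000·1,060,000) / (1,350,000 − 1,060,000) = 755,630,000,000 / 290,000 = 2,605,620.69.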